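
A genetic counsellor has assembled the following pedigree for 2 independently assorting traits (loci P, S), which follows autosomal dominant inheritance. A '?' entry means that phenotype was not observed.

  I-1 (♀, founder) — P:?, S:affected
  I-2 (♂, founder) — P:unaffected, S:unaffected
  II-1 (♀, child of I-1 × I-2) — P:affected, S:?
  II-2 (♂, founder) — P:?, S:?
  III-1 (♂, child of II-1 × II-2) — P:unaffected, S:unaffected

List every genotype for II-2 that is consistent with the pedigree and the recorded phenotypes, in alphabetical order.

P/I-1 ? ·: Pp|PP
P/I-2 un ·: pp
P/II-1 aff I-1×I-2: Pp
P/II-2 ? ·: pp|Pp
P/III-1 un II-1×II-2: pp
⇒ P over [I-1,I-2,II-1,II-2,III-1]: 4 consistent
S/I-1 aff ·: Ss|SS
S/I-2 un ·: ss
S/II-1 ? I-1×I-2: ss|Ss
S/II-2 ? ·: ss|Ss
S/III-1 un II-1×II-2: ss
⇒ S over [I-1,I-2,II-1,II-2,III-1]: 6 consistent

II-2 ∈ {Pp Ss, Pp ss, pp Ss, pp ss}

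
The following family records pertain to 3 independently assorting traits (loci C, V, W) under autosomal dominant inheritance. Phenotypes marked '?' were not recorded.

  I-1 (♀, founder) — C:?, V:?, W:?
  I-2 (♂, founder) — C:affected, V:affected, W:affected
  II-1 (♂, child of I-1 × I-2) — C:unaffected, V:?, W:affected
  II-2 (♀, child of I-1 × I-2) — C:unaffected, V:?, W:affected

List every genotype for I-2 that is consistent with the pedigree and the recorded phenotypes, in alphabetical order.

C/I-1 ? ·: cc|Cc
C/I-2 aff ·: Cc
C/II-1 un I-1×I-2: cc
C/II-2 un I-1×I-2: cc
⇒ C over [I-1,I-2,II-1,II-2]: 2 consistent
V/I-1 ? ·: vv|Vv|VV
V/I-2 aff ·: Vv|VV
V/II-1 ? I-1×I-2: vv|Vv|VV
V/II-2 ? I-1×I-2: vv|Vv|VV
⇒ V over [I-1,I-2,II-1,II-2]: 23 consistent
W/I-1 ? ·: ww|Ww|WW
W/I-2 aff ·: Ww|WW
W/II-1 aff I-1×I-2: Ww|WW
W/II-2 aff I-1×I-2: Ww|WW
⇒ W over [I-1,I-2,II-1,II-2]: 15 consistent

I-2 ∈ {Cc VV WW, Cc VV Ww, Cc Vv WW, Cc Vv Ww}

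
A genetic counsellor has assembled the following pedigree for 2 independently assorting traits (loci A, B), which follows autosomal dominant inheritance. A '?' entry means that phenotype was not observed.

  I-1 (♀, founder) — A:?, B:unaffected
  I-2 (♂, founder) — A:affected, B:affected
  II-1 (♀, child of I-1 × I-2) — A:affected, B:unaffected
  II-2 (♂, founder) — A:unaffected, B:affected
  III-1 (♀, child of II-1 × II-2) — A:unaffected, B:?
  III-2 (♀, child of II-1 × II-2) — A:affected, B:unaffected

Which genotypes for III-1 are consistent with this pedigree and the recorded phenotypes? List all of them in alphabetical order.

A/I-1 ? ·: aa|Aa|AA
A/I-2 aff ·: Aa|AA
A/II-1 aff I-1×I-2: Aa
A/II-2 un ·: aa
A/III-1 un II-1×II-2: aa
A/III-2 aff II-1×II-2: Aa
⇒ A over [I-1,I-2,II-1,II-2,III-1,III-2]: 5 consistent
B/I-1 un ·: bb
B/I-2 aff ·: Bb
B/II-1 un I-1×I-2: bb
B/II-2 aff ·: Bb
B/III-1 ? II-1×II-2: bb|Bb
B/III-2 un II-1×II-2: bb
⇒ B over [I-1,I-2,II-1,II-2,III-1,III-2]: 2 consistent

III-1 ∈ {aa Bb, aa bb}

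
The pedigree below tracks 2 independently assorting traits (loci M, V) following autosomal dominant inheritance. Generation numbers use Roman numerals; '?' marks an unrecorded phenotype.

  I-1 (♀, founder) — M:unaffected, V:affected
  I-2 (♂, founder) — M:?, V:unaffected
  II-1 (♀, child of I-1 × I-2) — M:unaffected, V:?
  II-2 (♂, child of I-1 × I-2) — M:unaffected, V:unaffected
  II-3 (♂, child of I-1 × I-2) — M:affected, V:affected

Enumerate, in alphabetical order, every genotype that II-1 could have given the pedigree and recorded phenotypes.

II-1 ∈ {mm Vv, mm vv}

M/I-1 un ·: mm
M/I-2 ? ·: Mm
M/II-1 un I-1×I-2: mm
M/II-2 un I-1×I-2: mm
M/II-3 aff I-1×I-2: Mm
⇒ M over [I-1,I-2,II-1,II-2,II-3]: 1 consistent
V/I-1 aff ·: Vv
V/I-2 un ·: vv
V/II-1 ? I-1×I-2: vv|Vv
V/II-2 un I-1×I-2: vv
V/II-3 aff I-1×I-2: Vv
⇒ V over [I-1,I-2,II-1,II-2,II-3]: 2 consistent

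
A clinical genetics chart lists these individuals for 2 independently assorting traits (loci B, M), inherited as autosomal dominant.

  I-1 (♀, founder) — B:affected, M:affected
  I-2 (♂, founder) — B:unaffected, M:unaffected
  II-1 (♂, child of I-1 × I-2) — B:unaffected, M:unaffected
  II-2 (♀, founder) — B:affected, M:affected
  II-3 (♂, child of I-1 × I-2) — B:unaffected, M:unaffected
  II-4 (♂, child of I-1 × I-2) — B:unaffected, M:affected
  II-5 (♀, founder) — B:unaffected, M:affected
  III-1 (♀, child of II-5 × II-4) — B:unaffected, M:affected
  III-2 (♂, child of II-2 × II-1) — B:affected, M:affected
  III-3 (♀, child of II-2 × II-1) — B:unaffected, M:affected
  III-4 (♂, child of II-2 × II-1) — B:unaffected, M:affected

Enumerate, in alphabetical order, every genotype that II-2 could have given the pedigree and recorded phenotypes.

B/I-1 aff ·: Bb
B/I-2 un ·: bb
B/II-1 un I-1×I-2: bb
B/II-2 aff ·: Bb
B/II-3 un I-1×I-2: bb
B/II-4 un I-1×I-2: bb
B/II-5 un ·: bb
B/III-1 un II-5×II-4: bb
B/III-2 aff II-2×II-1: Bb
B/III-3 un II-2×II-1: bb
B/III-4 un II-2×II-1: bb
⇒ B over [I-1,I-2,II-1,II-2,II-3,II-4,II-5,III-1,III-2,III-3,III-4]: 1 consistent
M/I-1 aff ·: Mm
M/I-2 un ·: mm
M/II-1 un I-1×I-2: mm
M/II-2 aff ·: Mm|MM
M/II-3 un I-1×I-2: mm
M/II-4 aff I-1×I-2: Mm
M/II-5 aff ·: Mm|MM
M/III-1 aff II-5×II-4: Mm|MM
M/III-2 aff II-2×II-1: Mm
M/III-3 aff II-2×II-1: Mm
M/III-4 aff II-2×II-1: Mm
⇒ M over [I-1,I-2,II-1,II-2,II-3,II-4,II-5,III-1,III-2,III-3,III-4]: 8 consistent

II-2 ∈ {Bb MM, Bb Mm}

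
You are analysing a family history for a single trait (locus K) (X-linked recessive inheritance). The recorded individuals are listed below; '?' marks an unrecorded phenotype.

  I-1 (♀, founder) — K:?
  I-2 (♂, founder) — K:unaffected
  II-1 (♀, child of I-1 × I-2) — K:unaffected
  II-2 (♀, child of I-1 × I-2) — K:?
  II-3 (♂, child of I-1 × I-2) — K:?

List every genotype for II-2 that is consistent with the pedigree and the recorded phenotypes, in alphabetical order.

II-2 ∈ {X^KX^K, X^KX^k}

K/I-1 ? ·: X^KX^K|X^KX^k|X^kX^k
K/I-2 un ·: X^KY
K/II-1 un I-1×I-2: X^KX^K|X^KX^k
K/II-2 ? I-1×I-2: X^KX^K|X^KX^k
K/II-3 ? I-1×I-2: X^KY|X^kY
⇒ K over [I-1,I-2,II-1,II-2,II-3]: 10 consistent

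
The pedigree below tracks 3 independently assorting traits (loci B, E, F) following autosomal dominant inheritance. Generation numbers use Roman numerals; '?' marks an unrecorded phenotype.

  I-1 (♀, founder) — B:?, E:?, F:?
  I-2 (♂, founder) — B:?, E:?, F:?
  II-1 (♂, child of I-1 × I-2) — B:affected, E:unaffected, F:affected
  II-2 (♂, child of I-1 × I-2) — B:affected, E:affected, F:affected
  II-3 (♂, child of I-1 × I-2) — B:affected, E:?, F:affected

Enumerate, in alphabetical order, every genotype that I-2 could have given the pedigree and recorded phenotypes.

I-2 ∈ {BB Ee FF, BB Ee Ff, BB Ee ff, BB ee FF, BB ee Ff, BB ee ff, Bb Ee FF, Bb Ee Ff, Bb Ee ff, Bb ee FF, Bb ee Ff, Bb ee ff, bb Ee FF, bb Ee Ff, bb Ee ff, bb ee FF, bb ee Ff, bb ee ff}

B/I-1 ? ·: bb|Bb|BB
B/I-2 ? ·: bb|Bb|BB
B/II-1 aff I-1×I-2: Bb|BB
B/II-2 aff I-1×I-2: Bb|BB
B/II-3 aff I-1×I-2: Bb|BB
⇒ B over [I-1,I-2,II-1,II-2,II-3]: 29 consistent
E/I-1 ? ·: ee|Ee
E/I-2 ? ·: ee|Ee
E/II-1 un I-1×I-2: ee
E/II-2 aff I-1×I-2: Ee|EE
E/II-3 ? I-1×I-2: ee|Ee|EE
⇒ E over [I-1,I-2,II-1,II-2,II-3]: 10 consistent
F/I-1 ? ·: ff|Ff|FF
F/I-2 ? ·: ff|Ff|FF
F/II-1 aff I-1×I-2: Ff|FF
F/II-2 aff I-1×I-2: Ff|FF
F/II-3 aff I-1×I-2: Ff|FF
⇒ F over [I-1,I-2,II-1,II-2,II-3]: 29 consistent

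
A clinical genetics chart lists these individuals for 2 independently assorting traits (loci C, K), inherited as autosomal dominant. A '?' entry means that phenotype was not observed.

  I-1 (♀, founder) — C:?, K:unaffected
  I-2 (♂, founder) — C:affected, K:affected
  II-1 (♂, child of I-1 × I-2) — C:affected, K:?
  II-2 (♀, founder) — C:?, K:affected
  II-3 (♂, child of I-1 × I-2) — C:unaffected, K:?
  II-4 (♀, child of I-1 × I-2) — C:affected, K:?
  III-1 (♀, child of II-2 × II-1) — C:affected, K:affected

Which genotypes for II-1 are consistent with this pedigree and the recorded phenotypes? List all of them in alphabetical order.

II-1 ∈ {CC Kk, CC kk, Cc Kk, Cc kk}

C/I-1 ? ·: cc|Cc
C/I-2 aff ·: Cc
C/II-1 aff I-1×I-2: Cc|CC
C/II-2 ? ·: cc|Cc|CC
C/II-3 un I-1×I-2: cc
C/II-4 aff I-1×I-2: Cc|CC
C/III-1 aff II-2×II-1: Cc|CC
⇒ C over [I-1,I-2,II-1,II-2,II-3,II-4,III-1]: 23 consistent
K/I-1 un ·: kk
K/I-2 aff ·: Kk|KK
K/II-1 ? I-1×I-2: kk|Kk
K/II-2 aff ·: Kk|KK
K/II-3 ? I-1×I-2: kk|Kk
K/II-4 ? I-1×I-2: kk|Kk
K/III-1 aff II-2×II-1: Kk|KK
⇒ K over [I-1,I-2,II-1,II-2,II-3,II-4,III-1]: 28 consistent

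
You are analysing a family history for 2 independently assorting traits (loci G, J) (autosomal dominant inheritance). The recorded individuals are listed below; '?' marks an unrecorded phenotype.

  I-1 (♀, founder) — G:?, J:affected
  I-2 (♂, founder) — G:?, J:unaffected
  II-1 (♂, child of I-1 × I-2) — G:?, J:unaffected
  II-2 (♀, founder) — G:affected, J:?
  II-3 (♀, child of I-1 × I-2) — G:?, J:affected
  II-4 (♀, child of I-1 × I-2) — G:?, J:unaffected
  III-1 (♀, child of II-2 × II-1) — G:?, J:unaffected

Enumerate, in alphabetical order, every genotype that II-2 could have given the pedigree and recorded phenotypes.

II-2 ∈ {GG Jj, GG jj, Gg Jj, Gg jj}

G/I-1 ? ·: gg|Gg|GG
G/I-2 ? ·: gg|Gg|GG
G/II-1 ? I-1×I-2: gg|Gg|GG
G/II-2 aff ·: Gg|GG
G/II-3 ? I-1×I-2: gg|Gg|GG
G/II-4 ? I-1×I-2: gg|Gg|GG
G/III-1 ? II-2×II-1: gg|Gg|GG
⇒ G over [I-1,I-2,II-1,II-2,II-3,II-4,III-1]: 243 consistent
J/I-1 aff ·: Jj
J/I-2 un ·: jj
J/II-1 un I-1×I-2: jj
J/II-2 ? ·: jj|Jj
J/II-3 aff I-1×I-2: Jj
J/II-4 un I-1×I-2: jj
J/III-1 un II-2×II-1: jj
⇒ J over [I-1,I-2,II-1,II-2,II-3,II-4,III-1]: 2 consistent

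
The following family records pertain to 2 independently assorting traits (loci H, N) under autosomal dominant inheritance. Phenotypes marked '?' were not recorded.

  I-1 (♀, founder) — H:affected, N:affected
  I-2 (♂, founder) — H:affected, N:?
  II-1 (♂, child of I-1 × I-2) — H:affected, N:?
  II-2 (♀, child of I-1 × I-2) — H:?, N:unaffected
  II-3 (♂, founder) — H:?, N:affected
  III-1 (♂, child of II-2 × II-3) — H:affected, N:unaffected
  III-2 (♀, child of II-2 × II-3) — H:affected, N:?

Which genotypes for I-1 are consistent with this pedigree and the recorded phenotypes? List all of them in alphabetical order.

I-1 ∈ {HH Nn, Hh Nn}

H/I-1 aff ·: Hh|HH
H/I-2 aff ·: Hh|HH
H/II-1 aff I-1×I-2: Hh|HH
H/II-2 ? I-1×I-2: hh|Hh|HH
H/II-3 ? ·: hh|Hh|HH
H/III-1 aff II-2×II-3: Hh|HH
H/III-2 aff II-2×II-3: Hh|HH
⇒ H over [I-1,I-2,II-1,II-2,II-3,III-1,III-2]: 100 consistent
N/I-1 aff ·: Nn
N/I-2 ? ·: nn|Nn
N/II-1 ? I-1×I-2: nn|Nn|NN
N/II-2 un I-1×I-2: nn
N/II-3 aff ·: Nn
N/III-1 un II-2×II-3: nn
N/III-2 ? II-2×II-3: nn|Nn
⇒ N over [I-1,I-2,II-1,II-2,II-3,III-1,III-2]: 10 consistent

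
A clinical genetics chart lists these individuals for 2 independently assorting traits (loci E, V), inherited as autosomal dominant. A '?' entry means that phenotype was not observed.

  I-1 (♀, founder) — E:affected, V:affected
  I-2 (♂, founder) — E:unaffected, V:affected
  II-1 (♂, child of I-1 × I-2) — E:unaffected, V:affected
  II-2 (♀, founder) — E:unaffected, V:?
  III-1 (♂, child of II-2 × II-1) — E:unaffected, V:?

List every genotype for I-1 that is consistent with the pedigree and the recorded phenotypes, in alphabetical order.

E/I-1 aff ·: Ee
E/I-2 un ·: ee
E/II-1 un I-1×I-2: ee
E/II-2 un ·: ee
E/III-1 un II-2×II-1: ee
⇒ E over [I-1,I-2,II-1,II-2,III-1]: 1 consistent
V/I-1 aff ·: Vv|VV
V/I-2 aff ·: Vv|VV
V/II-1 aff I-1×I-2: Vv|VV
V/II-2 ? ·: vv|Vv|VV
V/III-1 ? II-2×II-1: vv|Vv|VV
⇒ V over [I-1,I-2,II-1,II-2,III-1]: 37 consistent

I-1 ∈ {Ee VV, Ee Vv}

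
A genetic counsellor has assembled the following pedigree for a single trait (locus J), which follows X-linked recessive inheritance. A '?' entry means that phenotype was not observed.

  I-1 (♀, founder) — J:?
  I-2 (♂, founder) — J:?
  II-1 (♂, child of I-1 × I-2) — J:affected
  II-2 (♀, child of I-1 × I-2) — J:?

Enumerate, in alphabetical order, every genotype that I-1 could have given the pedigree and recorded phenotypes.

I-1 ∈ {X^JX^j, X^jX^j}

J/I-1 ? ·: X^JX^j|X^jX^j
J/I-2 ? ·: X^JY|X^jY
J/II-1 aff I-1×I-2: X^jY
J/II-2 ? I-1×I-2: X^JX^J|X^JX^j|X^jX^j
⇒ J over [I-1,I-2,II-1,II-2]: 6 consistent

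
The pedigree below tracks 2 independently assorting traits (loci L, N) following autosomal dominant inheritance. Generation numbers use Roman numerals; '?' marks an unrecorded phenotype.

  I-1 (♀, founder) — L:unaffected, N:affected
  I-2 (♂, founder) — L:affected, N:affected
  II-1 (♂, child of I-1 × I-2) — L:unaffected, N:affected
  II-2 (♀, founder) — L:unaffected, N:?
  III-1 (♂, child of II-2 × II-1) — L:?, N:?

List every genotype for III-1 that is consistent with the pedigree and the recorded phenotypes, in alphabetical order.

L/I-1 un ·: ll
L/I-2 aff ·: Ll
L/II-1 un I-1×I-2: ll
L/II-2 un ·: ll
L/III-1 ? II-2×II-1: ll
⇒ L over [I-1,I-2,II-1,II-2,III-1]: 1 consistent
N/I-1 aff ·: Nn|NN
N/I-2 aff ·: Nn|NN
N/II-1 aff I-1×I-2: Nn|NN
N/II-2 ? ·: nn|Nn|NN
N/III-1 ? II-2×II-1: nn|Nn|NN
⇒ N over [I-1,I-2,II-1,II-2,III-1]: 37 consistent

III-1 ∈ {ll NN, ll Nn, ll nn}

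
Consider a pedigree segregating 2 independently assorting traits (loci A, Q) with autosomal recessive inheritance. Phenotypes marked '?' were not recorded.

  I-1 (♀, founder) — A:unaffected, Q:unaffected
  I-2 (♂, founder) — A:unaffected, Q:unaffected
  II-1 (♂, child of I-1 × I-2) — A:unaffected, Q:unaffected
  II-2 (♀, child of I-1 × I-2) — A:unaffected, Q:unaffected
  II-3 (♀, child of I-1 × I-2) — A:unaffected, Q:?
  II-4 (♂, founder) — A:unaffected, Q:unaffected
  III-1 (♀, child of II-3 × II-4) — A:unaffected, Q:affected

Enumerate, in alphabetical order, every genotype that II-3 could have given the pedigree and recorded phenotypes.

II-3 ∈ {AA Qq, AA qq, Aa Qq, Aa qq}

A/I-1 un ·: AA|Aa
A/I-2 un ·: AA|Aa
A/II-1 un I-1×I-2: AA|Aa
A/II-2 un I-1×I-2: AA|Aa
A/II-3 un I-1×I-2: AA|Aa
A/II-4 un ·: AA|Aa
A/III-1 un II-3×II-4: AA|Aa
⇒ A over [I-1,I-2,II-1,II-2,II-3,II-4,III-1]: 87 consistent
Q/I-1 un ·: QQ|Qq
Q/I-2 un ·: QQ|Qq
Q/II-1 un I-1×I-2: QQ|Qq
Q/II-2 un I-1×I-2: QQ|Qq
Q/II-3 ? I-1×I-2: Qq|qq
Q/II-4 un ·: Qq
Q/III-1 aff II-3×II-4: qq
⇒ Q over [I-1,I-2,II-1,II-2,II-3,II-4,III-1]: 16 consistent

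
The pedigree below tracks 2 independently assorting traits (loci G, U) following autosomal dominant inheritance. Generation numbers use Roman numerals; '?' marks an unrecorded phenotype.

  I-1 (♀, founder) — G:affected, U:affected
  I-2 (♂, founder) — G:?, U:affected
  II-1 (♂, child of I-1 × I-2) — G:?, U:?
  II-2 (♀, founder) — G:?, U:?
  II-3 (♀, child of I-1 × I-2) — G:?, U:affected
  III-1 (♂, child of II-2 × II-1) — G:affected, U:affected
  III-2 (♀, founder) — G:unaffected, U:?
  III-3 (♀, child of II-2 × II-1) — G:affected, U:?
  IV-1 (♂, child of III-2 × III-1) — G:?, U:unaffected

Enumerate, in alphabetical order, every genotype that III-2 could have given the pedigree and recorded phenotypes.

G/I-1 aff ·: Gg|GG
G/I-2 ? ·: gg|Gg|GG
G/II-1 ? I-1×I-2: gg|Gg|GG
G/II-2 ? ·: gg|Gg|GG
G/II-3 ? I-1×I-2: gg|Gg|GG
G/III-1 aff II-2×II-1: Gg|GG
G/III-2 un ·: gg
G/III-3 aff II-2×II-1: Gg|GG
G/IV-1 ? III-2×III-1: gg|Gg
⇒ G over [I-1,I-2,II-1,II-2,II-3,III-1,III-2,III-3,IV-1]: 232 consistent
U/I-1 aff ·: Uu|UU
U/I-2 aff ·: Uu|UU
U/II-1 ? I-1×I-2: uu|Uu|UU
U/II-2 ? ·: uu|Uu|UU
U/II-3 aff I-1×I-2: Uu|UU
U/III-1 aff II-2×II-1: Uu
U/III-2 ? ·: uu|Uu
U/III-3 ? II-2×II-1: uu|Uu|UU
U/IV-1 un III-2×III-1: uu
⇒ U over [I-1,I-2,II-1,II-2,II-3,III-1,III-2,III-3,IV-1]: 138 consistent

III-2 ∈ {gg Uu, gg uu}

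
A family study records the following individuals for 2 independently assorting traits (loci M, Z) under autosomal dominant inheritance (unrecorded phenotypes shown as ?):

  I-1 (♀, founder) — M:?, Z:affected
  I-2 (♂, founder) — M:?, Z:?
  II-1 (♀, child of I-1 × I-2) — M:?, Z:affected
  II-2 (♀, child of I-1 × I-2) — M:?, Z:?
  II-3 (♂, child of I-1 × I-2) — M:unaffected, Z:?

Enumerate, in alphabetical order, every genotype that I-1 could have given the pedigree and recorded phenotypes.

I-1 ∈ {Mm ZZ, Mm Zz, mm ZZ, mm Zz}

M/I-1 ? ·: mm|Mm
M/I-2 ? ·: mm|Mm
M/II-1 ? I-1×I-2: mm|Mm|MM
M/II-2 ? I-1×I-2: mm|Mm|MM
M/II-3 un I-1×I-2: mm
⇒ M over [I-1,I-2,II-1,II-2,II-3]: 18 consistent
Z/I-1 aff ·: Zz|ZZ
Z/I-2 ? ·: zz|Zz|ZZ
Z/II-1 aff I-1×I-2: Zz|ZZ
Z/II-2 ? I-1×I-2: zz|Zz|ZZ
Z/II-3 ? I-1×I-2: zz|Zz|ZZ
⇒ Z over [I-1,I-2,II-1,II-2,II-3]: 40 consistent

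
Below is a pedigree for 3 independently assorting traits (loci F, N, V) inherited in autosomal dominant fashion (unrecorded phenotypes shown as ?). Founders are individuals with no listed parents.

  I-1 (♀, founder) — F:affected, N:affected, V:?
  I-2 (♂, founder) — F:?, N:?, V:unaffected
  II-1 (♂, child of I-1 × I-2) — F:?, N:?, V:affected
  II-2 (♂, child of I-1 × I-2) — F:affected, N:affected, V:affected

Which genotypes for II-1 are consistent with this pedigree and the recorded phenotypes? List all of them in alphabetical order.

II-1 ∈ {FF NN Vv, FF Nn Vv, FF nn Vv, Ff NN Vv, Ff Nn Vv, Ff nn Vv, ff NN Vv, ff Nn Vv, ff nn Vv}

F/I-1 aff ·: Ff|FF
F/I-2 ? ·: ff|Ff|FF
F/II-1 ? I-1×I-2: ff|Ff|FF
F/II-2 aff I-1×I-2: Ff|FF
⇒ F over [I-1,I-2,II-1,II-2]: 18 consistent
N/I-1 aff ·: Nn|NN
N/I-2 ? ·: nn|Nn|NN
N/II-1 ? I-1×I-2: nn|Nn|NN
N/II-2 aff I-1×I-2: Nn|NN
⇒ N over [I-1,I-2,II-1,II-2]: 18 consistent
V/I-1 ? ·: Vv|VV
V/I-2 un ·: vv
V/II-1 aff I-1×I-2: Vv
V/II-2 aff I-1×I-2: Vv
⇒ V over [I-1,I-2,II-1,II-2]: 2 consistent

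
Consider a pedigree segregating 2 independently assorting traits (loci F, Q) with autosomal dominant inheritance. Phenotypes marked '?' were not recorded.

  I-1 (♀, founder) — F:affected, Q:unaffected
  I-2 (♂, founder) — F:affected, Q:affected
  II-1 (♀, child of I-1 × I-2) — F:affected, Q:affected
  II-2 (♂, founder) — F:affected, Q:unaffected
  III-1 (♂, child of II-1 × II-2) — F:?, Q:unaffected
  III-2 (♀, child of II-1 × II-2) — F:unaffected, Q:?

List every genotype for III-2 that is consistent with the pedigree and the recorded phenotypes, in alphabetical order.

III-2 ∈ {ff Qq, ff qq}

F/I-1 aff ·: Ff|FF
F/I-2 aff ·: Ff|FF
F/II-1 aff I-1×I-2: Ff
F/II-2 aff ·: Ff
F/III-1 ? II-1×II-2: ff|Ff|FF
F/III-2 un II-1×II-2: ff
⇒ F over [I-1,I-2,II-1,II-2,III-1,III-2]: 9 consistent
Q/I-1 un ·: qq
Q/I-2 aff ·: Qq|QQ
Q/II-1 aff I-1×I-2: Qq
Q/II-2 un ·: qq
Q/III-1 un II-1×II-2: qq
Q/III-2 ? II-1×II-2: qq|Qq
⇒ Q over [I-1,I-2,II-1,II-2,III-1,III-2]: 4 consistent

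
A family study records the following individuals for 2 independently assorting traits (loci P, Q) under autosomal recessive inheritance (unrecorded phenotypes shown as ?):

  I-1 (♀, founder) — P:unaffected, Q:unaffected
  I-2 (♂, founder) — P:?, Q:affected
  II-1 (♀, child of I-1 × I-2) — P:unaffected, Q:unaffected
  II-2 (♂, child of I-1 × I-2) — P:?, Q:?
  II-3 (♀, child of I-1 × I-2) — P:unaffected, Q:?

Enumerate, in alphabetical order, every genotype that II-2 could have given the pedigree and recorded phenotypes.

P/I-1 un ·: PP|Pp
P/I-2 ? ·: PP|Pp|pp
P/II-1 un I-1×I-2: PP|Pp
P/II-2 ? I-1×I-2: PP|Pp|pp
P/II-3 un I-1×I-2: PP|Pp
⇒ P over [I-1,I-2,II-1,II-2,II-3]: 32 consistent
Q/I-1 un ·: QQ|Qq
Q/I-2 aff ·: qq
Q/II-1 un I-1×I-2: Qq
Q/II-2 ? I-1×I-2: Qq|qq
Q/II-3 ? I-1×I-2: Qq|qq
⇒ Q over [I-1,I-2,II-1,II-2,II-3]: 5 consistent

II-2 ∈ {PP Qq, PP qq, Pp Qq, Pp qq, pp Qq, pp qq}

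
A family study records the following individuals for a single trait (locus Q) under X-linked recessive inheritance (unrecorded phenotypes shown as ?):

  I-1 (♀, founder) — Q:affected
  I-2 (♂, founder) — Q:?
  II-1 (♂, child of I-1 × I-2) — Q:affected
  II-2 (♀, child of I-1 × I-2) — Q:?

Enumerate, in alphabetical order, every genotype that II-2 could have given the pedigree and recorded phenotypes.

II-2 ∈ {X^QX^q, X^qX^q}

Q/I-1 aff ·: X^qX^q
Q/I-2 ? ·: X^QY|X^qY
Q/II-1 aff I-1×I-2: X^qY
Q/II-2 ? I-1×I-2: X^QX^q|X^qX^q
⇒ Q over [I-1,I-2,II-1,II-2]: 2 consistent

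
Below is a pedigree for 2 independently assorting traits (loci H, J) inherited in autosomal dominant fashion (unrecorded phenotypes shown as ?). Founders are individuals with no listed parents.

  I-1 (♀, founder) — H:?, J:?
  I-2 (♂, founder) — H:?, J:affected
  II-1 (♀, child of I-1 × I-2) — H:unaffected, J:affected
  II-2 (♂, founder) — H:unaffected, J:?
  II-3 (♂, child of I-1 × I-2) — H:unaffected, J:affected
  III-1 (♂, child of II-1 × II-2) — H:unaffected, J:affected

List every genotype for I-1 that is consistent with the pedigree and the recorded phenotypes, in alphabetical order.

H/I-1 ? ·: hh|Hh
H/I-2 ? ·: hh|Hh
H/II-1 un I-1×I-2: hh
H/II-2 un ·: hh
H/II-3 un I-1×I-2: hh
H/III-1 un II-1×II-2: hh
⇒ H over [I-1,I-2,II-1,II-2,II-3,III-1]: 4 consistent
J/I-1 ? ·: jj|Jj|JJ
J/I-2 aff ·: Jj|JJ
J/II-1 aff I-1×I-2: Jj|JJ
J/II-2 ? ·: jj|Jj|JJ
J/II-3 aff I-1×I-2: Jj|JJ
J/III-1 aff II-1×II-2: Jj|JJ
⇒ J over [I-1,I-2,II-1,II-2,II-3,III-1]: 68 consistent

I-1 ∈ {Hh JJ, Hh Jj, Hh jj, hh JJ, hh Jj, hh jj}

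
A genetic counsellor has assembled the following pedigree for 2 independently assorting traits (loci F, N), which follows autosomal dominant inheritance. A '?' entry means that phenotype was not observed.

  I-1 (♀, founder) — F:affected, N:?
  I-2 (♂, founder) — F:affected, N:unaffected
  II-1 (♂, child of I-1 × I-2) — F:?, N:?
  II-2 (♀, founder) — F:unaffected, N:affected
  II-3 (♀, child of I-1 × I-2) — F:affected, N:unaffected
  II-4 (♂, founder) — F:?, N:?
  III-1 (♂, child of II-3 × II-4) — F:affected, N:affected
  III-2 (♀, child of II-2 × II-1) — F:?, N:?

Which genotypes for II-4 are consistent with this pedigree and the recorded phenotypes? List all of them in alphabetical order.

F/I-1 aff ·: Ff|FF
F/I-2 aff ·: Ff|FF
F/II-1 ? I-1×I-2: ff|Ff|FF
F/II-2 un ·: ff
F/II-3 aff I-1×I-2: Ff|FF
F/II-4 ? ·: ff|Ff|FF
F/III-1 aff II-3×II-4: Ff|FF
F/III-2 ? II-2×II-1: ff|Ff
⇒ F over [I-1,I-2,II-1,II-2,II-3,II-4,III-1,III-2]: 94 consistent
N/I-1 ? ·: nn|Nn
N/I-2 un ·: nn
N/II-1 ? I-1×I-2: nn|Nn
N/II-2 aff ·: Nn|NN
N/II-3 un I-1×I-2: nn
N/II-4 ? ·: Nn|NN
N/III-1 aff II-3×II-4: Nn
N/III-2 ? II-2×II-1: nn|Nn|NN
⇒ N over [I-1,I-2,II-1,II-2,II-3,II-4,III-1,III-2]: 22 consistent

II-4 ∈ {FF NN, FF Nn, Ff NN, Ff Nn, ff NN, ff Nn}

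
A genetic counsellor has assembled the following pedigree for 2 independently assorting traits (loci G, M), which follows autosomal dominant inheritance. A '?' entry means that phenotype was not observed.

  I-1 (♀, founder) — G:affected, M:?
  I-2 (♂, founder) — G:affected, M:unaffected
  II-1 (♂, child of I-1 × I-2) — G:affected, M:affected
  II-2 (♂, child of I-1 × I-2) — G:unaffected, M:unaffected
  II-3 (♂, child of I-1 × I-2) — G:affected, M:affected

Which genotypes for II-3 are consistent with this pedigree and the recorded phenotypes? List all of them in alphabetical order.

G/I-1 aff ·: Gg
G/I-2 aff ·: Gg
G/II-1 aff I-1×I-2: Gg|GG
G/II-2 un I-1×I-2: gg
G/II-3 aff I-1×I-2: Gg|GG
⇒ G over [I-1,I-2,II-1,II-2,II-3]: 4 consistent
M/I-1 ? ·: Mm
M/I-2 un ·: mm
M/II-1 aff I-1×I-2: Mm
M/II-2 un I-1×I-2: mm
M/II-3 aff I-1×I-2: Mm
⇒ M over [I-1,I-2,II-1,II-2,II-3]: 1 consistent

II-3 ∈ {GG Mm, Gg Mm}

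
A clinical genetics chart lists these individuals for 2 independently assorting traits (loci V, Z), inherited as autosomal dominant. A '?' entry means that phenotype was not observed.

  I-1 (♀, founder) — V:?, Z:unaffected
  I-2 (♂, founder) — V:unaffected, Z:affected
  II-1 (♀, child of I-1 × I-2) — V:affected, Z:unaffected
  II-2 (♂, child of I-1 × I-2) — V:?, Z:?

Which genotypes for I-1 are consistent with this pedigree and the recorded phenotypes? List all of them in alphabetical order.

V/I-1 ? ·: Vv|VV
V/I-2 un ·: vv
V/II-1 aff I-1×I-2: Vv
V/II-2 ? I-1×I-2: vv|Vv
⇒ V over [I-1,I-2,II-1,II-2]: 3 consistent
Z/I-1 un ·: zz
Z/I-2 aff ·: Zz
Z/II-1 un I-1×I-2: zz
Z/II-2 ? I-1×I-2: zz|Zz
⇒ Z over [I-1,I-2,II-1,II-2]: 2 consistent

I-1 ∈ {VV zz, Vv zz}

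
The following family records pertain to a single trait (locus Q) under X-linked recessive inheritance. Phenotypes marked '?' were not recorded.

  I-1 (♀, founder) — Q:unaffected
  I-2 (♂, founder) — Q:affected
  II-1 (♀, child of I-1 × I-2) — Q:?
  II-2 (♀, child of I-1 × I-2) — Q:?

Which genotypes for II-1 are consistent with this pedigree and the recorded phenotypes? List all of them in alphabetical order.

Q/I-1 un ·: X^QX^Q|X^QX^q
Q/I-2 aff ·: X^qY
Q/II-1 ? I-1×I-2: X^QX^q|X^qX^q
Q/II-2 ? I-1×I-2: X^QX^q|X^qX^q
⇒ Q over [I-1,I-2,II-1,II-2]: 5 consistent

II-1 ∈ {X^QX^q, X^qX^q}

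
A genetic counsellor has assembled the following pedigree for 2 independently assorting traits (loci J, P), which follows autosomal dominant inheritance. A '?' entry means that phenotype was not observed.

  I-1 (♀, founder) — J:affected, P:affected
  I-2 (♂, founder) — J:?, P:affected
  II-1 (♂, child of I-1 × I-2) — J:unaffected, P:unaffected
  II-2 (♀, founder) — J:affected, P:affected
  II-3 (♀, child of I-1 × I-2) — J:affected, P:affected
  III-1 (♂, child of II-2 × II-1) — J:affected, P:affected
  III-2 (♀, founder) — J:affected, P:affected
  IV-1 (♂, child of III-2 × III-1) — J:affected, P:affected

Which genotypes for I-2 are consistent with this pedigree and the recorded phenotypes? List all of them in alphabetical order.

I-2 ∈ {Jj Pp, jj Pp}

J/I-1 aff ·: Jj
J/I-2 ? ·: jj|Jj
J/II-1 un I-1×I-2: jj
J/II-2 aff ·: Jj|JJ
J/II-3 aff I-1×I-2: Jj|JJ
J/III-1 aff II-2×II-1: Jj
J/III-2 aff ·: Jj|JJ
J/IV-1 aff III-2×III-1: Jj|JJ
⇒ J over [I-1,I-2,II-1,II-2,II-3,III-1,III-2,IV-1]: 24 consistent
P/I-1 aff ·: Pp
P/I-2 aff ·: Pp
P/II-1 un I-1×I-2: pp
P/II-2 aff ·: Pp|PP
P/II-3 aff I-1×I-2: Pp|PP
P/III-1 aff II-2×II-1: Pp
P/III-2 aff ·: Pp|PP
P/IV-1 aff III-2×III-1: Pp|PP
⇒ P over [I-1,I-2,II-1,II-2,II-3,III-1,III-2,IV-1]: 16 consistent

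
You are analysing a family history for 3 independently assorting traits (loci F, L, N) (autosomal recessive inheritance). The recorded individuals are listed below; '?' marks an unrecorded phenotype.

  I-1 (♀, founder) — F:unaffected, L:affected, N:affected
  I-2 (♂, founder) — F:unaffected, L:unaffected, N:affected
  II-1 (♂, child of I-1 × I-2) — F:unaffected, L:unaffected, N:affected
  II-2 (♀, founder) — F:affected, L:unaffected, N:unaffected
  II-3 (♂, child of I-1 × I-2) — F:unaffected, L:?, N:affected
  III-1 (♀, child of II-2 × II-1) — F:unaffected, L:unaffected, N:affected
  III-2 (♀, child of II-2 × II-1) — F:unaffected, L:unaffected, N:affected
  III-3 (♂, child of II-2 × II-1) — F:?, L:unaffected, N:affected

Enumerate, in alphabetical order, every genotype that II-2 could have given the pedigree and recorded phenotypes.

F/I-1 un ·: FF|Ff
F/I-2 un ·: FF|Ff
F/II-1 un I-1×I-2: FF|Ff
F/II-2 aff ·: ff
F/II-3 un I-1×I-2: FF|Ff
F/III-1 un II-2×II-1: Ff
F/III-2 un II-2×II-1: Ff
F/III-3 ? II-2×II-1: Ff|ff
⇒ F over [I-1,I-2,II-1,II-2,II-3,III-1,III-2,III-3]: 19 consistent
L/I-1 aff ·: ll
L/I-2 un ·: LL|Ll
L/II-1 un I-1×I-2: Ll
L/II-2 un ·: LL|Ll
L/II-3 ? I-1×I-2: Ll|ll
L/III-1 un II-2×II-1: LL|Ll
L/III-2 un II-2×II-1: LL|Ll
L/III-3 un II-2×II-1: LL|Ll
⇒ L over [I-1,I-2,II-1,II-2,II-3,III-1,III-2,III-3]: 48 consistent
N/I-1 aff ·: nn
N/I-2 aff ·: nn
N/II-1 aff I-1×I-2: nn
N/II-2 un ·: Nn
N/II-3 aff I-1×I-2: nn
N/III-1 aff II-2×II-1: nn
N/III-2 aff II-2×II-1: nn
N/III-3 aff II-2×II-1: nn
⇒ N over [I-1,I-2,II-1,II-2,II-3,III-1,III-2,III-3]: 1 consistent

II-2 ∈ {ff LL Nn, ff Ll Nn}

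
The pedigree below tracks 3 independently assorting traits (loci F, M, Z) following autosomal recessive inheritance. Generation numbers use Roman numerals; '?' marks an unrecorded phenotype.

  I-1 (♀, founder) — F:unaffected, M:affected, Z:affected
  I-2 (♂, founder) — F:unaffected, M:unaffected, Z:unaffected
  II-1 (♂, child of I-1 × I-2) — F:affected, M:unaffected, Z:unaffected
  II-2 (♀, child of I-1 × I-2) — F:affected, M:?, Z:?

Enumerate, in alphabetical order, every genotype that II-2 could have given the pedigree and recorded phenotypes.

II-2 ∈ {ff Mm Zz, ff Mm zz, ff mm Zz, ff mm zz}

F/I-1 un ·: Ff
F/I-2 un ·: Ff
F/II-1 aff I-1×I-2: ff
F/II-2 aff I-1×I-2: ff
⇒ F over [I-1,I-2,II-1,II-2]: 1 consistent
M/I-1 aff ·: mm
M/I-2 un ·: MM|Mm
M/II-1 un I-1×I-2: Mm
M/II-2 ? I-1×I-2: Mm|mm
⇒ M over [I-1,I-2,II-1,II-2]: 3 consistent
Z/I-1 aff ·: zz
Z/I-2 un ·: ZZ|Zz
Z/II-1 un I-1×I-2: Zz
Z/II-2 ? I-1×I-2: Zz|zz
⇒ Z over [I-1,I-2,II-1,II-2]: 3 consistent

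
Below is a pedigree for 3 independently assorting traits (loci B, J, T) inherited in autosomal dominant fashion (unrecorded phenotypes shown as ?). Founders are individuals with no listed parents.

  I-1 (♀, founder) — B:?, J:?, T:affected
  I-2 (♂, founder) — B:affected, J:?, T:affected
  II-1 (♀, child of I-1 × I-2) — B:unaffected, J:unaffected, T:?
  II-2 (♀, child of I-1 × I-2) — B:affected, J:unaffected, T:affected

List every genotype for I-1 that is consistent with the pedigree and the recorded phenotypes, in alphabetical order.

B/I-1 ? ·: bb|Bb
B/I-2 aff ·: Bb
B/II-1 un I-1×I-2: bb
B/II-2 aff I-1×I-2: Bb|BB
⇒ B over [I-1,I-2,II-1,II-2]: 3 consistent
J/I-1 ? ·: jj|Jj
J/I-2 ? ·: jj|Jj
J/II-1 un I-1×I-2: jj
J/II-2 un I-1×I-2: jj
⇒ J over [I-1,I-2,II-1,II-2]: 4 consistent
T/I-1 aff ·: Tt|TT
T/I-2 aff ·: Tt|TT
T/II-1 ? I-1×I-2: tt|Tt|TT
T/II-2 aff I-1×I-2: Tt|TT
⇒ T over [I-1,I-2,II-1,II-2]: 15 consistent

I-1 ∈ {Bb Jj TT, Bb Jj Tt, Bb jj TT, Bb jj Tt, bb Jj TT, bb Jj Tt, bb jj TT, bb jj Tt}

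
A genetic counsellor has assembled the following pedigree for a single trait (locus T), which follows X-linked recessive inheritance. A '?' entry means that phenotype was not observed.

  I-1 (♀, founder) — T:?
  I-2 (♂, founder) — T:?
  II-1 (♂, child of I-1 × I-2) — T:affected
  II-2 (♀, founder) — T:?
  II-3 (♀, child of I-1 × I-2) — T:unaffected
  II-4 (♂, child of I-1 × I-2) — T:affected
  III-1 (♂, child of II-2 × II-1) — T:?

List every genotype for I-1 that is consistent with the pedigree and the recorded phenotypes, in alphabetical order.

I-1 ∈ {X^TX^t, X^tX^t}

T/I-1 ? ·: X^TX^t|X^tX^t
T/I-2 ? ·: X^TY|X^tY
T/II-1 aff I-1×I-2: X^tY
T/II-2 ? ·: X^TX^T|X^TX^t|X^tX^t
T/II-3 un I-1×I-2: X^TX^T|X^TX^t
T/II-4 aff I-1×I-2: X^tY
T/III-1 ? II-2×II-1: X^TY|X^tY
⇒ T over [I-1,I-2,II-1,II-2,II-3,II-4,III-1]: 16 consistent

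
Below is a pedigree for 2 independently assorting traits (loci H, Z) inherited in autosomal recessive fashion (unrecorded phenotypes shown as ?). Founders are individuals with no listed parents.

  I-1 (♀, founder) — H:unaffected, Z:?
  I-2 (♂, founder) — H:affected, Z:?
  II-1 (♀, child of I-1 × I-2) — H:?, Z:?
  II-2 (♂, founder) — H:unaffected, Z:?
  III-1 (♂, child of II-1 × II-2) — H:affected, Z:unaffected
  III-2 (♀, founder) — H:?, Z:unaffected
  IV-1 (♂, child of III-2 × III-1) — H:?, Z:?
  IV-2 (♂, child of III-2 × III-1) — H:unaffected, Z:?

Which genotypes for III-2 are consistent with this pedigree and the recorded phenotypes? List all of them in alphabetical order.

III-2 ∈ {HH ZZ, HH Zz, Hh ZZ, Hh Zz}

H/I-1 un ·: HH|Hh
H/I-2 aff ·: hh
H/II-1 ? I-1×I-2: Hh|hh
H/II-2 un ·: Hh
H/III-1 aff II-1×II-2: hh
H/III-2 ? ·: HH|Hh
H/IV-1 ? III-2×III-1: Hh|hh
H/IV-2 un III-2×III-1: Hh
⇒ H over [I-1,I-2,II-1,II-2,III-1,III-2,IV-1,IV-2]: 9 consistent
Z/I-1 ? ·: ZZ|Zz|zz
Z/I-2 ? ·: ZZ|Zz|zz
Z/II-1 ? I-1×I-2: ZZ|Zz|zz
Z/II-2 ? ·: ZZ|Zz|zz
Z/III-1 un II-1×II-2: ZZ|Zz
Z/III-2 un ·: ZZ|Zz
Z/IV-1 ? III-2×III-1: ZZ|Zz|zz
Z/IV-2 ? III-2×III-1: ZZ|Zz|zz
⇒ Z over [I-1,I-2,II-1,II-2,III-1,III-2,IV-1,IV-2]: 591 consistent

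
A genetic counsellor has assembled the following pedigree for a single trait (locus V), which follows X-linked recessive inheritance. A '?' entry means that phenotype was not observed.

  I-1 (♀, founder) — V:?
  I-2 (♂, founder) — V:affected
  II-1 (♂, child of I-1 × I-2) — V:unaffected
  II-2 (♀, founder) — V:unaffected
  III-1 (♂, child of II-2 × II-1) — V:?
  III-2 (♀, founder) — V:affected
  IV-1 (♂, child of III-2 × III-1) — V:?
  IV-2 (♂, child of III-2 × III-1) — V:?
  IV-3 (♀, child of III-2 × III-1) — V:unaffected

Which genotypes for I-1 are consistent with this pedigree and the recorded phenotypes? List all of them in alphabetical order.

V/I-1 ? ·: X^VX^V|X^VX^v
V/I-2 aff ·: X^vY
V/II-1 un I-1×I-2: X^VY
V/II-2 un ·: X^VX^V|X^VX^v
V/III-1 ? II-2×II-1: X^VY
V/III-2 aff ·: X^vX^v
V/IV-1 ? III-2×III-1: X^vY
V/IV-2 ? III-2×III-1: X^vY
V/IV-3 un III-2×III-1: X^VX^v
⇒ V over [I-1,I-2,II-1,II-2,III-1,III-2,IV-1,IV-2,IV-3]: 4 consistent

I-1 ∈ {X^VX^V, X^VX^v}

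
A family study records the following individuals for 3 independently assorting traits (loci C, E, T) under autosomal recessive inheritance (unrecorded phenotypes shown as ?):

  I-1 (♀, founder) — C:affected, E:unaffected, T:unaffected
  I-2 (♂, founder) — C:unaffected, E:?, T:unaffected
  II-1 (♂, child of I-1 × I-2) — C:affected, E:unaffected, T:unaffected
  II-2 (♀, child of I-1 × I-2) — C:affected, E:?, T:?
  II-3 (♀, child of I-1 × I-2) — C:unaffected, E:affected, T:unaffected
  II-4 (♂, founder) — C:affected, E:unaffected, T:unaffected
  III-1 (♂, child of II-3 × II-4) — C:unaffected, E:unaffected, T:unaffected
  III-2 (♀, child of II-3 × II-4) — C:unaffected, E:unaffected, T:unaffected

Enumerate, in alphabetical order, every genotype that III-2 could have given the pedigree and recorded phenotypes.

C/I-1 aff ·: cc
C/I-2 un ·: Cc
C/II-1 aff I-1×I-2: cc
C/II-2 aff I-1×I-2: cc
C/II-3 un I-1×I-2: Cc
C/II-4 aff ·: cc
C/III-1 un II-3×II-4: Cc
C/III-2 un II-3×II-4: Cc
⇒ C over [I-1,I-2,II-1,II-2,II-3,II-4,III-1,III-2]: 1 consistent
E/I-1 un ·: Ee
E/I-2 ? ·: Ee|ee
E/II-1 un I-1×I-2: EE|Ee
E/II-2 ? I-1×I-2: EE|Ee|ee
E/II-3 aff I-1×I-2: ee
E/II-4 un ·: EE|Ee
E/III-1 un II-3×II-4: Ee
E/III-2 un II-3×II-4: Ee
⇒ E over [I-1,I-2,II-1,II-2,II-3,II-4,III-1,III-2]: 16 consistent
T/I-1 un ·: TT|Tt
T/I-2 un ·: TT|Tt
T/II-1 un I-1×I-2: TT|Tt
T/II-2 ? I-1×I-2: TT|Tt|tt
T/II-3 un I-1×I-2: TT|Tt
T/II-4 un ·: TT|Tt
T/III-1 un II-3×II-4: TT|Tt
T/III-2 un II-3×II-4: TT|Tt
⇒ T over [I-1,I-2,II-1,II-2,II-3,II-4,III-1,III-2]: 187 consistent

III-2 ∈ {Cc Ee TT, Cc Ee Tt}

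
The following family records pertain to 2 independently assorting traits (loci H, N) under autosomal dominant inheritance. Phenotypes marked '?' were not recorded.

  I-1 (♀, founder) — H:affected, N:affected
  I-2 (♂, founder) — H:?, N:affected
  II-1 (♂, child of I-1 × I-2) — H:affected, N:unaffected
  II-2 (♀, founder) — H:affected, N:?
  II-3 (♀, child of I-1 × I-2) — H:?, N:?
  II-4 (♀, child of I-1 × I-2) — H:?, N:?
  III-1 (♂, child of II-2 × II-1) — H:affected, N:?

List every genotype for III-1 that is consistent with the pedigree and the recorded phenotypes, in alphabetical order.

H/I-1 aff ·: Hh|HH
H/I-2 ? ·: hh|Hh|HH
H/II-1 aff I-1×I-2: Hh|HH
H/II-2 aff ·: Hh|HH
H/II-3 ? I-1×I-2: hh|Hh|HH
H/II-4 ? I-1×I-2: hh|Hh|HH
H/III-1 aff II-2×II-1: Hh|HH
⇒ H over [I-1,I-2,II-1,II-2,II-3,II-4,III-1]: 142 consistent
N/I-1 aff ·: Nn
N/I-2 aff ·: Nn
N/II-1 un I-1×I-2: nn
N/II-2 ? ·: nn|Nn|NN
N/II-3 ? I-1×I-2: nn|Nn|NN
N/II-4 ? I-1×I-2: nn|Nn|NN
N/III-1 ? II-2×II-1: nn|Nn
⇒ N over [I-1,I-2,II-1,II-2,II-3,II-4,III-1]: 36 consistent

III-1 ∈ {HH Nn, HH nn, Hh Nn, Hh nn}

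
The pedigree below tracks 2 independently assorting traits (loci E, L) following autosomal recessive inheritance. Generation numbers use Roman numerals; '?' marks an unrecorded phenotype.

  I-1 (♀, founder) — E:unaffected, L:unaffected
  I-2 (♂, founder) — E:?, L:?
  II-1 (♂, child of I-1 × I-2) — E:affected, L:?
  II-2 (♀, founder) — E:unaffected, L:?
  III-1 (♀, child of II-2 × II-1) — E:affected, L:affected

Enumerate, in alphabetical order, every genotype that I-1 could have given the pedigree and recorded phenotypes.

I-1 ∈ {Ee LL, Ee Ll}

E/I-1 un ·: Ee
E/I-2 ? ·: Ee|ee
E/II-1 aff I-1×I-2: ee
E/II-2 un ·: Ee
E/III-1 aff II-2×II-1: ee
⇒ E over [I-1,I-2,II-1,II-2,III-1]: 2 consistent
L/I-1 un ·: LL|Ll
L/I-2 ? ·: LL|Ll|ll
L/II-1 ? I-1×I-2: Ll|ll
L/II-2 ? ·: Ll|ll
L/III-1 aff II-2×II-1: ll
⇒ L over [I-1,I-2,II-1,II-2,III-1]: 14 consistent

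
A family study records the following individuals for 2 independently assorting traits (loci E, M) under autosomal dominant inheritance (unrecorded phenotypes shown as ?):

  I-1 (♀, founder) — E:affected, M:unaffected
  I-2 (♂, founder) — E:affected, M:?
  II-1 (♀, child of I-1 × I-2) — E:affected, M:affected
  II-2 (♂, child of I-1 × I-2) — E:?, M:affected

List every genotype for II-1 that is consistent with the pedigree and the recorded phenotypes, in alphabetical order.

E/I-1 aff ·: Ee|EE
E/I-2 aff ·: Ee|EE
E/II-1 aff I-1×I-2: Ee|EE
E/II-2 ? I-1×I-2: ee|Ee|EE
⇒ E over [I-1,I-2,II-1,II-2]: 15 consistent
M/I-1 un ·: mm
M/I-2 ? ·: Mm|MM
M/II-1 aff I-1×I-2: Mm
M/II-2 aff I-1×I-2: Mm
⇒ M over [I-1,I-2,II-1,II-2]: 2 consistent

II-1 ∈ {EE Mm, Ee Mm}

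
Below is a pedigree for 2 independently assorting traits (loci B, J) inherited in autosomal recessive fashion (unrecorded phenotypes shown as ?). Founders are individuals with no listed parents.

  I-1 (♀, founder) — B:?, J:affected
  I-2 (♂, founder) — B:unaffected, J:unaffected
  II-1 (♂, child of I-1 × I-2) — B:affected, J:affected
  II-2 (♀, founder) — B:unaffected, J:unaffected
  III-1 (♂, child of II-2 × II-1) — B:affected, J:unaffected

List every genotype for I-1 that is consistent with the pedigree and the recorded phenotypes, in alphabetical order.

I-1 ∈ {Bb jj, bb jj}

B/I-1 ? ·: Bb|bb
B/I-2 un ·: Bb
B/II-1 aff I-1×I-2: bb
B/II-2 un ·: Bb
B/III-1 aff II-2×II-1: bb
⇒ B over [I-1,I-2,II-1,II-2,III-1]: 2 consistent
J/I-1 aff ·: jj
J/I-2 un ·: Jj
J/II-1 aff I-1×I-2: jj
J/II-2 un ·: JJ|Jj
J/III-1 un II-2×II-1: Jj
⇒ J over [I-1,I-2,II-1,II-2,III-1]: 2 consistent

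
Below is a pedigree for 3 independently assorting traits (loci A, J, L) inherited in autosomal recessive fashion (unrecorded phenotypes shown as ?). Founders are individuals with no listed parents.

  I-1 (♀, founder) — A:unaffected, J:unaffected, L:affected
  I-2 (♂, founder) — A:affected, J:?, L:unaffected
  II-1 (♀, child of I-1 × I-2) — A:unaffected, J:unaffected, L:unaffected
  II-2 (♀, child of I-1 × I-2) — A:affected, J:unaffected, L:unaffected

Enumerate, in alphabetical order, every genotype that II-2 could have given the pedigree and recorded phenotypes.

II-2 ∈ {aa JJ Ll, aa Jj Ll}

A/I-1 un ·: Aa
A/I-2 aff ·: aa
A/II-1 un I-1×I-2: Aa
A/II-2 aff I-1×I-2: aa
⇒ A over [I-1,I-2,II-1,II-2]: 1 consistent
J/I-1 un ·: JJ|Jj
J/I-2 ? ·: JJ|Jj|jj
J/II-1 un I-1×I-2: JJ|Jj
J/II-2 un I-1×I-2: JJ|Jj
⇒ J over [I-1,I-2,II-1,II-2]: 15 consistent
L/I-1 aff ·: ll
L/I-2 un ·: LL|Ll
L/II-1 un I-1×I-2: Ll
L/II-2 un I-1×I-2: Ll
⇒ L over [I-1,I-2,II-1,II-2]: 2 consistent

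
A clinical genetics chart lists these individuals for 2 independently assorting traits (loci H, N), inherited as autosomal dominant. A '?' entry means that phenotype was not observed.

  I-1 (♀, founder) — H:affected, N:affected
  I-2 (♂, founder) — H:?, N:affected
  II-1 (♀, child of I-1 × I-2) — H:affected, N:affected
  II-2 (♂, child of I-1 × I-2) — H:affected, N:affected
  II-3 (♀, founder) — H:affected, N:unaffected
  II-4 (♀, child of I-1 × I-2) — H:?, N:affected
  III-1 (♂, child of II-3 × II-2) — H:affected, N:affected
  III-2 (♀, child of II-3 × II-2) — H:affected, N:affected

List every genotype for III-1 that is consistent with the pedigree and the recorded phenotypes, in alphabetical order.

III-1 ∈ {HH Nn, Hh Nn}

H/I-1 aff ·: Hh|HH
H/I-2 ? ·: hh|Hh|HH
H/II-1 aff I-1×I-2: Hh|HH
H/II-2 aff I-1×I-2: Hh|HH
H/II-3 aff ·: Hh|HH
H/II-4 ? I-1×I-2: hh|Hh|HH
H/III-1 aff II-3×II-2: Hh|HH
H/III-2 aff II-3×II-2: Hh|HH
⇒ H over [I-1,I-2,II-1,II-2,II-3,II-4,III-1,III-2]: 211 consistent
N/I-1 aff ·: Nn|NN
N/I-2 aff ·: Nn|NN
N/II-1 aff I-1×I-2: Nn|NN
N/II-2 aff I-1×I-2: Nn|NN
N/II-3 un ·: nn
N/II-4 aff I-1×I-2: Nn|NN
N/III-1 aff II-3×II-2: Nn
N/III-2 aff II-3×II-2: Nn
⇒ N over [I-1,I-2,II-1,II-2,II-3,II-4,III-1,III-2]: 25 consistent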